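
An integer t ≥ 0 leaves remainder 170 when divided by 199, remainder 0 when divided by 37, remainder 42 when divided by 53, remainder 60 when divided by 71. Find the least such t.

The moduli are pairwise coprime; N = 199·37·53·71 = 27706969.
N/199 = 139231; 139231 ≡ 130 (mod 199); 130·124 ≡ 1, so inverse 124.
N/37 = 748837; 748837 ≡ 31 (mod 37); 31·6 ≡ 1, so inverse 6.
N/53 = 522773; 522773 ≡ 34 (mod 53); 34·39 ≡ 1, so inverse 39.
N/71 = 390239; 390239 ≡ 23 (mod 71); 23·34 ≡ 1, so inverse 34.
t ≡ 170·139231·124 + 0·748837·6 + 42·522773·39 + 60·390239·34 = 4587379214.
4587379214 mod 27706969 = 15729329.

15729329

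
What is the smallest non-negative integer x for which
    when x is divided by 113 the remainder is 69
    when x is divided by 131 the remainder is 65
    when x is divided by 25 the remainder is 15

363590

The moduli are pairwise coprime; N = 113·131·25 = 370075.
N/113 = 3275; 3275 ≡ 111 (mod 113); 111·56 ≡ 1, so inverse 56.
N/131 = 2825; 2825 ≡ 74 (mod 131); 74·108 ≡ 1, so inverse 108.
N/25 = 14803; 14803 ≡ 3 (mod 25); 3·17 ≡ 1, so inverse 17.
x ≡ 69·3275·56 + 65·2825·108 + 15·14803·17 = 36260865.
36260865 mod 370075 = 363590.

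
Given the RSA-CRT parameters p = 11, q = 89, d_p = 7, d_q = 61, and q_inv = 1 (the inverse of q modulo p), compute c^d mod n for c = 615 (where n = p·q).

406

m₁ = c^(d_p) mod p: c ≡ 10 (mod 11), and 10^7 mod 11 = 10.
m₂ = c^(d_q) mod q: c ≡ 81 (mod 89), and 81^61 mod 89 = 50.
h = q_inv·(m₁ − m₂) mod p = 1·(10 − 50) mod 11 = 4.
m = m₂ + h·q = 50 + 4·89 = 406.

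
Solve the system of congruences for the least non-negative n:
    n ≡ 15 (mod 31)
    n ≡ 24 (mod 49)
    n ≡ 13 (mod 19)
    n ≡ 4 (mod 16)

296964

From n ≡ 15 (mod 31) write n = 15 + 31t. Substituting into n ≡ 24 (mod 49) gives 31t ≡ 9 (mod 49), and since 31⁻¹ ≡ 19 (mod 49), t ≡ 24. Hence n ≡ 15 + 31·24 = 759 (mod 1519).
From n ≡ 759 (mod 1519) write n = 759 + 1519t. Substituting into n ≡ 13 (mod 19) gives 1519t ≡ 14 (mod 19), and since 18⁻¹ ≡ 18 (mod 19), t ≡ 5. Hence n ≡ 759 + 1519·5 = 8354 (mod 28861).
From n ≡ 8354 (mod 28861) write n = 8354 + 28861t. Substituting into n ≡ 4 (mod 16) gives 28861t ≡ 2 (mod 16), and since 13⁻¹ ≡ 5 (mod 16), t ≡ 10. Hence n ≡ 8354 + 28861·10 = 296964 (mod 461776).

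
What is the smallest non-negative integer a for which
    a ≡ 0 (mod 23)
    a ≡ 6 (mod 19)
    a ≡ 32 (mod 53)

Combine the congruences pairwise.
From a ≡ 0 (mod 23) write a = 0 + 23t. Substituting into a ≡ 6 (mod 19) gives 23t ≡ 6 (mod 19), and since 4⁻¹ ≡ 5 (mod 19), t ≡ 11. Hence a ≡ 0 + 23·11 = 253 (mod 437).
From a ≡ 253 (mod 437) write a = 253 + 437t. Substituting into a ≡ 32 (mod 53) gives 437t ≡ 44 (mod 53), and since 13⁻¹ ≡ 49 (mod 53), t ≡ 36. Hence a ≡ 253 + 437·36 = 15985 (mod 23161).

15985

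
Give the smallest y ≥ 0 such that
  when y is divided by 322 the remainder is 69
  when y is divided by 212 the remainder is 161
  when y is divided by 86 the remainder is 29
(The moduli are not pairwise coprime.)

Combine the congruences pairwise.
gcd(322, 212) = 2 and 2 | (161 − 69), so the pair is consistent; merging gives y ≡ 24541 (mod 34132), where 34132 = lcm(322, 212).
gcd(34132, 86) = 2 and 2 | (29 − 24541), so the pair is consistent; merging gives y ≡ 911973 (mod 1467676), where 1467676 = lcm(34132, 86).
The solution is unique modulo lcm(322, 212, 86) = 1467676.

911973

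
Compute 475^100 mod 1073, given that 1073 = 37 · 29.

778

Mod 37: 475 ≡ 31; by Fermat, exponent reduces to 100 mod 36 = 28; 31^28 ≡ 1 (mod 37).
Mod 29: 475 ≡ 11; by Fermat, exponent reduces to 100 mod 28 = 16; 11^16 ≡ 24 (mod 29).
Combine by CRT: x ≡ 1 (mod 37), x ≡ 24 (mod 29) ⇒ x ≡ 778 (mod 1073).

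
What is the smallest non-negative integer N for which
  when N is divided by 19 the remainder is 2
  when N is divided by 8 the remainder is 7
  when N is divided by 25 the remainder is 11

The moduli are pairwise coprime; M = 19·8·25 = 3800.
M/19 = 200; 200 ≡ 10 (mod 19); 10·2 ≡ 1, so inverse 2.
M/8 = 475; 475 ≡ 3 (mod 8); 3·3 ≡ 1, so inverse 3.
M/25 = 152; 152 ≡ 2 (mod 25); 2·13 ≡ 1, so inverse 13.
N ≡ 2·200·2 + 7·475·3 + 11·152·13 = 32511.
32511 mod 3800 = 2111.

2111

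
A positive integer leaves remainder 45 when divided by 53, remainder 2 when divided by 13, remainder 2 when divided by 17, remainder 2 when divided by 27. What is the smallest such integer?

232715

Combine the congruences pairwise.
From k ≡ 45 (mod 53) write k = 45 + 53t. Substituting into k ≡ 2 (mod 13) gives 53t ≡ 9 (mod 13), and since 1⁻¹ ≡ 1 (mod 13), t ≡ 9. Hence k ≡ 45 + 53·9 = 522 (mod 689).
From k ≡ 522 (mod 689) write k = 522 + 689t. Substituting into k ≡ 2 (mod 17) gives 689t ≡ 7 (mod 17), and since 9⁻¹ ≡ 2 (mod 17), t ≡ 14. Hence k ≡ 522 + 689·14 = 10168 (mod 11713).
From k ≡ 10168 (mod 11713) write k = 10168 + 11713t. Substituting into k ≡ 2 (mod 27) gives 11713t ≡ 13 (mod 27), and since 22⁻¹ ≡ 16 (mod 27), t ≡ 19. Hence k ≡ 10168 + 11713·19 = 232715 (mod 316251).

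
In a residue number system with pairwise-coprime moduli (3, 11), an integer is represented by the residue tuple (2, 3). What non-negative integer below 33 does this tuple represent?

From x ≡ 2 (mod 3) write x = 2 + 3t. Substituting into x ≡ 3 (mod 11) gives 3t ≡ 1 (mod 11), and since 3⁻¹ ≡ 4 (mod 11), t ≡ 4. Hence x ≡ 2 + 3·4 = 14 (mod 33).

14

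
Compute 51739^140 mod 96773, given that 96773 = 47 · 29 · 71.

82361

Mod 47: 51739 ≡ 39; by Fermat, exponent reduces to 140 mod 46 = 2; 39^2 ≡ 17 (mod 47).
Mod 29: 51739 ≡ 3; since 28 | 140, by Fermat 3^140 ≡ 1 (mod 29).
Mod 71: 51739 ≡ 51; since 70 | 140, by Fermat 51^140 ≡ 1 (mod 71).
Combine by CRT: x ≡ 17 (mod 47), x ≡ 1 (mod 29), x ≡ 1 (mod 71) ⇒ x ≡ 82361 (mod 96773).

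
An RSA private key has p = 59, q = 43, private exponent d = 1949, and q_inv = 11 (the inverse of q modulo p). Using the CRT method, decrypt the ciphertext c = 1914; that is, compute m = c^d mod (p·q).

1747

d_p = d mod (p−1) = 1949 mod 58 = 35; d_q = d mod (q−1) = 17.
m₁ = c^(d_p) mod p: c ≡ 26 (mod 59), and 26^35 mod 59 = 36.
m₂ = c^(d_q) mod q: c ≡ 22 (mod 43), and 22^17 mod 43 = 27.
h = q_inv·(m₁ − m₂) mod p = 11·(36 − 27) mod 59 = 40.
m = m₂ + h·q = 27 + 40·43 = 1747.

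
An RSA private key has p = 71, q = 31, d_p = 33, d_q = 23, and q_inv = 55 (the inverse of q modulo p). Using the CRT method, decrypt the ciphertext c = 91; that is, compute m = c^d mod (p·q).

953

m₁ = c^(d_p) mod p: c ≡ 20 (mod 71), and 20^33 mod 71 = 30.
m₂ = c^(d_q) mod q: c ≡ 29 (mod 31), and 29^23 mod 31 = 23.
h = q_inv·(m₁ − m₂) mod p = 55·(30 − 23) mod 71 = 30.
m = m₂ + h·q = 23 + 30·31 = 953.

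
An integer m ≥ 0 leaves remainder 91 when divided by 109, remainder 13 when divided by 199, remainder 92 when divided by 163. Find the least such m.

The moduli are pairwise coprime; N = 109·199·163 = 3535633.
N/109 = 32437; 32437 ≡ 64 (mod 109); 64·46 ≡ 1, so inverse 46.
N/199 = 17767; 17767 ≡ 56 (mod 199); 56·32 ≡ 1, so inverse 32.
N/163 = 21691; 21691 ≡ 12 (mod 163); 12·68 ≡ 1, so inverse 68.
m ≡ 91·32437·46 + 13·17767·32 + 92·21691·68 = 278871250.
278871250 mod 3535633 = 3091876.

3091876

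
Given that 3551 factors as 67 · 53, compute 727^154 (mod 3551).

1109

Mod 67: 727 ≡ 57; by Fermat, exponent reduces to 154 mod 66 = 22; 57^22 ≡ 37 (mod 67).
Mod 53: 727 ≡ 38; by Fermat, exponent reduces to 154 mod 52 = 50; 38^50 ≡ 49 (mod 53).
Combine by CRT: x ≡ 37 (mod 67), x ≡ 49 (mod 53) ⇒ x ≡ 1109 (mod 3551).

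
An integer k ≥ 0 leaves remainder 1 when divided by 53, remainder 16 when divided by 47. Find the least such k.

1379

From k ≡ 1 (mod 53) write k = 1 + 53t. Substituting into k ≡ 16 (mod 47) gives 53t ≡ 15 (mod 47), and since 6⁻¹ ≡ 8 (mod 47), t ≡ 26. Hence k ≡ 1 + 53·26 = 1379 (mod 2491).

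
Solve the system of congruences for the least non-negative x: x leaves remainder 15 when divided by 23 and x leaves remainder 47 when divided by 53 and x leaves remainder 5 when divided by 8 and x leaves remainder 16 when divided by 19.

122053

From x ≡ 15 (mod 23) write x = 15 + 23t. Substituting into x ≡ 47 (mod 53) gives 23t ≡ 32 (mod 53), and since 23⁻¹ ≡ 30 (mod 53), t ≡ 6. Hence x ≡ 15 + 23·6 = 153 (mod 1219).
From x ≡ 153 (mod 1219) write x = 153 + 1219t. Substituting into x ≡ 5 (mod 8) gives 1219t ≡ 4 (mod 8), and since 3⁻¹ ≡ 3 (mod 8), t ≡ 4. Hence x ≡ 153 + 1219·4 = 5029 (mod 9752).
From x ≡ 5029 (mod 9752) write x = 5029 + 9752t. Substituting into x ≡ 16 (mod 19) gives 9752t ≡ 3 (mod 19), and since 5⁻¹ ≡ 4 (mod 19), t ≡ 12. Hence x ≡ 5029 + 9752·12 = 122053 (mod 185288).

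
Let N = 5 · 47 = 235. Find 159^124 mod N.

111

Mod 5: 159 ≡ 4; since 4 | 124, by Fermat 4^124 ≡ 1 (mod 5).
Mod 47: 159 ≡ 18; by Fermat, exponent reduces to 124 mod 46 = 32; 18^32 ≡ 17 (mod 47).
Combine by CRT: x ≡ 1 (mod 5), x ≡ 17 (mod 47) ⇒ x ≡ 111 (mod 235).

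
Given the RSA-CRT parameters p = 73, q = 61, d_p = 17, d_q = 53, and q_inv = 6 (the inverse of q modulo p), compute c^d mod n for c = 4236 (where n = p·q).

m₁ = c^(d_p) mod p: c ≡ 2 (mod 73), and 2^17 mod 73 = 37.
m₂ = c^(d_q) mod q: c ≡ 27 (mod 61), and 27^53 mod 61 = 41.
h = q_inv·(m₁ − m₂) mod p = 6·(37 − 41) mod 73 = 49.
m = m₂ + h·q = 41 + 49·61 = 3030.

3030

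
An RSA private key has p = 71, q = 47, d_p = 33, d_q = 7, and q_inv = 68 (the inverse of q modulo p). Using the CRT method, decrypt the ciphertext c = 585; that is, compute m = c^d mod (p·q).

3280

m₁ = c^(d_p) mod p: c ≡ 17 (mod 71), and 17^33 mod 71 = 14.
m₂ = c^(d_q) mod q: c ≡ 21 (mod 47), and 21^7 mod 47 = 37.
h = q_inv·(m₁ − m₂) mod p = 68·(14 − 37) mod 71 = 69.
m = m₂ + h·q = 37 + 69·47 = 3280.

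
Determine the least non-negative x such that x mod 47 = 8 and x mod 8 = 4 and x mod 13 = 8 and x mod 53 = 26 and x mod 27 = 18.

1302660

The moduli are pairwise coprime; N = 47·8·13·53·27 = 6994728.
N/47 = 148824; 148824 ≡ 22 (mod 47); 22·15 ≡ 1, so inverse 15.
N/8 = 874341; 874341 ≡ 5 (mod 8); 5·5 ≡ 1, so inverse 5.
N/13 = 538056; 538056 ≡ 12 (mod 13); 12·12 ≡ 1, so inverse 12.
N/53 = 131976; 131976 ≡ 6 (mod 53); 6·9 ≡ 1, so inverse 9.
N/27 = 259064; 259064 ≡ 26 (mod 27); 26·26 ≡ 1, so inverse 26.
x ≡ 8·148824·15 + 4·874341·5 + 8·538056·12 + 26·131976·9 + 18·259064·26 = 239123412.
239123412 mod 6994728 = 1302660.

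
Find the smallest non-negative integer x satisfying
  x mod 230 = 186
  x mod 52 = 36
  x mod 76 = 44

gcd(230, 52) = 2 and 2 | (36 − 186), so the pair is consistent; merging gives x ≡ 1336 (mod 5980), where 5980 = lcm(230, 52).
gcd(5980, 76) = 4 and 4 | (44 − 1336), so the pair is consistent; merging gives x ≡ 1336 (mod 113620), where 113620 = lcm(5980, 76).
The solution is unique modulo lcm(230, 52, 76) = 113620.

1336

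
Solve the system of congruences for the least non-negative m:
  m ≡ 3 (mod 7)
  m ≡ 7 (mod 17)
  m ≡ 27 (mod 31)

2166

From m ≡ 3 (mod 7) write m = 3 + 7t. Substituting into m ≡ 7 (mod 17) gives 7t ≡ 4 (mod 17), and since 7⁻¹ ≡ 5 (mod 17), t ≡ 3. Hence m ≡ 3 + 7·3 = 24 (mod 119).
From m ≡ 24 (mod 119) write m = 24 + 119t. Substituting into m ≡ 27 (mod 31) gives 119t ≡ 3 (mod 31), and since 26⁻¹ ≡ 6 (mod 31), t ≡ 18. Hence m ≡ 24 + 119·18 = 2166 (mod 3689).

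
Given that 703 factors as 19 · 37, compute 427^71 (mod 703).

Mod 19: 427 ≡ 9; by Fermat, exponent reduces to 71 mod 18 = 17; 9^17 ≡ 17 (mod 19).
Mod 37: 427 ≡ 20; by Fermat, exponent reduces to 71 mod 36 = 35; 20^35 ≡ 13 (mod 37).
Combine by CRT: x ≡ 17 (mod 19), x ≡ 13 (mod 37) ⇒ x ≡ 568 (mod 703).

568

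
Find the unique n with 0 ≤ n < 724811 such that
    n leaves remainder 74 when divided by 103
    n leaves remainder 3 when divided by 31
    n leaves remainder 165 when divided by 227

638262

The moduli are pairwise coprime; M = 103·31·227 = 724811.
M/103 = 7037; 7037 ≡ 33 (mod 103); 33·25 ≡ 1, so inverse 25.
M/31 = 23381; 23381 ≡ 7 (mod 31); 7·9 ≡ 1, so inverse 9.
M/227 = 3193; 3193 ≡ 15 (mod 227); 15·106 ≡ 1, so inverse 106.
n ≡ 74·7037·25 + 3·23381·9 + 165·3193·106 = 69495307.
69495307 mod 724811 = 638262.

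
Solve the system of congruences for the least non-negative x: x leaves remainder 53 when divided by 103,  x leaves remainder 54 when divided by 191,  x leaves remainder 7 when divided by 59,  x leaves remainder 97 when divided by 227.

94972130

From x ≡ 53 (mod 103) write x = 53 + 103t. Substituting into x ≡ 54 (mod 191) gives 103t ≡ 1 (mod 191), and since 103⁻¹ ≡ 102 (mod 191), t ≡ 102. Hence x ≡ 53 + 103·102 = 10559 (mod 19673).
From x ≡ 10559 (mod 19673) write x = 10559 + 19673t. Substituting into x ≡ 7 (mod 59) gives 19673t ≡ 9 (mod 59), and since 26⁻¹ ≡ 25 (mod 59), t ≡ 48. Hence x ≡ 10559 + 19673·48 = 954863 (mod 1160707).
From x ≡ 954863 (mod 1160707) write x = 954863 + 1160707t. Substituting into x ≡ 97 (mod 227) gives 1160707t ≡ 223 (mod 227), and since 56⁻¹ ≡ 150 (mod 227), t ≡ 81. Hence x ≡ 954863 + 1160707·81 = 94972130 (mod 263480489).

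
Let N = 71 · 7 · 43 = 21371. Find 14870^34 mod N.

16

Mod 71: 14870 ≡ 31; 31^34 ≡ 16 (mod 71).
Mod 7: 14870 ≡ 2; by Fermat, exponent reduces to 34 mod 6 = 4; 2^4 ≡ 2 (mod 7).
Mod 43: 14870 ≡ 35; 35^34 ≡ 16 (mod 43).
Combine by CRT: x ≡ 16 (mod 71), x ≡ 2 (mod 7), x ≡ 16 (mod 43) ⇒ x ≡ 16 (mod 21371).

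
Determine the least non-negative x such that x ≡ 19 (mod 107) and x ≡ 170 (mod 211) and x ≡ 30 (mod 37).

469856

From x ≡ 19 (mod 107) write x = 19 + 107t. Substituting into x ≡ 170 (mod 211) gives 107t ≡ 151 (mod 211), and since 107⁻¹ ≡ 71 (mod 211), t ≡ 171. Hence x ≡ 19 + 107·171 = 18316 (mod 22577).
From x ≡ 18316 (mod 22577) write x = 18316 + 22577t. Substituting into x ≡ 30 (mod 37) gives 22577t ≡ 29 (mod 37), and since 7⁻¹ ≡ 16 (mod 37), t ≡ 20. Hence x ≡ 18316 + 22577·20 = 469856 (mod 835349).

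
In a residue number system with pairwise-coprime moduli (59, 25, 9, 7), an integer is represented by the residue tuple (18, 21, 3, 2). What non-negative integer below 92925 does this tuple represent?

The moduli are pairwise coprime; N = 59·25·9·7 = 92925.
N/59 = 1575; 1575 ≡ 41 (mod 59); 41·36 ≡ 1, so inverse 36.
N/25 = 3717; 3717 ≡ 17 (mod 25); 17·3 ≡ 1, so inverse 3.
N/9 = 10325; 10325 ≡ 2 (mod 9); 2·5 ≡ 1, so inverse 5.
N/7 = 13275; 13275 ≡ 3 (mod 7); 3·5 ≡ 1, so inverse 5.
x ≡ 18·1575·36 + 21·3717·3 + 3·10325·5 + 2·13275·5 = 1542396.
1542396 mod 92925 = 55596.

55596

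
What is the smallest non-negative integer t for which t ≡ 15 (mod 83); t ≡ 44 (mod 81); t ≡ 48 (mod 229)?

Combine the congruences pairwise.
From t ≡ 15 (mod 83) write t = 15 + 83s. Substituting into t ≡ 44 (mod 81) gives 83s ≡ 29 (mod 81), and since 2⁻¹ ≡ 41 (mod 81), s ≡ 55. Hence t ≡ 15 + 83·55 = 4580 (mod 6723).
From t ≡ 4580 (mod 6723) write t = 4580 + 6723s. Substituting into t ≡ 48 (mod 229) gives 6723s ≡ 48 (mod 229), and since 82⁻¹ ≡ 81 (mod 229), s ≡ 224. Hence t ≡ 4580 + 6723·224 = 1510532 (mod 1539567).

1510532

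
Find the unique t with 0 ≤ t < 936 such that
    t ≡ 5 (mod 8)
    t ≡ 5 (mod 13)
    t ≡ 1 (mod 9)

Combine the congruences pairwise.
From t ≡ 5 (mod 8) write t = 5 + 8s. Substituting into t ≡ 5 (mod 13) gives 8s ≡ 0 (mod 13), and since 8⁻¹ ≡ 5 (mod 13), s ≡ 0. Hence t ≡ 5 + 8·0 = 5 (mod 104).
From t ≡ 5 (mod 104) write t = 5 + 104s. Substituting into t ≡ 1 (mod 9) gives 104s ≡ 5 (mod 9), and since 5⁻¹ ≡ 2 (mod 9), s ≡ 1. Hence t ≡ 5 + 104·1 = 109 (mod 936).

109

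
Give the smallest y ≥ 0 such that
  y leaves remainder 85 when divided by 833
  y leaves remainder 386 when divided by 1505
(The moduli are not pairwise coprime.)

Combine the congruences pairwise.
gcd(833, 1505) = 7 and 7 | (386 − 85), so the pair is consistent; merging gives y ≡ 143361 (mod 179095), where 179095 = lcm(833, 1505).
The solution is unique modulo lcm(833, 1505) = 179095.

143361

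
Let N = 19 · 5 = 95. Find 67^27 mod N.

18

Mod 19: 67 ≡ 10; by Fermat, exponent reduces to 27 mod 18 = 9; 10^9 ≡ 18 (mod 19).
Mod 5: 67 ≡ 2; by Fermat, exponent reduces to 27 mod 4 = 3; 2^3 ≡ 3 (mod 5).
Combine by CRT: x ≡ 18 (mod 19), x ≡ 3 (mod 5) ⇒ x ≡ 18 (mod 95).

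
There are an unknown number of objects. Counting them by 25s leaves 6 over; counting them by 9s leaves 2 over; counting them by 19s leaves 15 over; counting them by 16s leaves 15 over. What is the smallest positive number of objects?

The moduli are pairwise coprime; M = 25·9·19·16 = 68400.
M/25 = 2736; 2736 ≡ 11 (mod 25); 11·16 ≡ 1, so inverse 16.
M/9 = 7600; 7600 ≡ 4 (mod 9); 4·7 ≡ 1, so inverse 7.
M/19 = 3600; 3600 ≡ 9 (mod 19); 9·17 ≡ 1, so inverse 17.
M/16 = 4275; 4275 ≡ 3 (mod 16); 3·11 ≡ 1, so inverse 11.
N ≡ 6·2736·16 + 2·7600·7 + 15·3600·17 + 15·4275·11 = 1992431.
1992431 mod 68400 = 8831.

8831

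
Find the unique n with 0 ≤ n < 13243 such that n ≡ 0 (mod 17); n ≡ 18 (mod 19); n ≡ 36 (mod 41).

11475

From n ≡ 0 (mod 17) write n = 0 + 17t. Substituting into n ≡ 18 (mod 19) gives 17t ≡ 18 (mod 19), and since 17⁻¹ ≡ 9 (mod 19), t ≡ 10. Hence n ≡ 0 + 17·10 = 170 (mod 323).
From n ≡ 170 (mod 323) write n = 170 + 323t. Substituting into n ≡ 36 (mod 41) gives 323t ≡ 30 (mod 41), and since 36⁻¹ ≡ 8 (mod 41), t ≡ 35. Hence n ≡ 170 + 323·35 = 11475 (mod 13243).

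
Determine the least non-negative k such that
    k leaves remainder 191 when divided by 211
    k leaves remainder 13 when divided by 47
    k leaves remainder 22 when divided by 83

650493

The moduli are pairwise coprime; N = 211·47·83 = 823111.
N/211 = 3901; 3901 ≡ 103 (mod 211); 103·84 ≡ 1, so inverse 84.
N/47 = 17513; 17513 ≡ 29 (mod 47); 29·13 ≡ 1, so inverse 13.
N/83 = 9917; 9917 ≡ 40 (mod 83); 40·27 ≡ 1, so inverse 27.
k ≡ 191·3901·84 + 13·17513·13 + 22·9917·27 = 71438039.
71438039 mod 823111 = 650493.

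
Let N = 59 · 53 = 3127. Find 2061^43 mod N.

3098

Mod 59: 2061 ≡ 55; 55^43 ≡ 30 (mod 59).
Mod 53: 2061 ≡ 47; 47^43 ≡ 24 (mod 53).
Combine by CRT: x ≡ 30 (mod 59), x ≡ 24 (mod 53) ⇒ x ≡ 3098 (mod 3127).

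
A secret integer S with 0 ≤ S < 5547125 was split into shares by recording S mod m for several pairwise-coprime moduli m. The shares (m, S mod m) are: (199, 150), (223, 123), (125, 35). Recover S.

Combine the congruences pairwise.
From S ≡ 150 (mod 199) write S = 150 + 199t. Substituting into S ≡ 123 (mod 223) gives 199t ≡ 196 (mod 223), and since 199⁻¹ ≡ 65 (mod 223), t ≡ 29. Hence S ≡ 150 + 199·29 = 5921 (mod 44377).
From S ≡ 5921 (mod 44377) write S = 5921 + 44377t. Substituting into S ≡ 35 (mod 125) gives 44377t ≡ 114 (mod 125), and since 2⁻¹ ≡ 63 (mod 125), t ≡ 57. Hence S ≡ 5921 + 44377·57 = 2535410 (mod 5547125).

2535410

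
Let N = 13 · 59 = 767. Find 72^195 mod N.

564

Mod 13: 72 ≡ 7; by Fermat, exponent reduces to 195 mod 12 = 3; 7^3 ≡ 5 (mod 13).
Mod 59: 72 ≡ 13; by Fermat, exponent reduces to 195 mod 58 = 21; 13^21 ≡ 33 (mod 59).
Combine by CRT: x ≡ 5 (mod 13), x ≡ 33 (mod 59) ⇒ x ≡ 564 (mod 767).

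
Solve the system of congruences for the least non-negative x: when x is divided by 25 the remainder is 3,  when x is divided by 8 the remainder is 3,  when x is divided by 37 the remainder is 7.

4003

From x ≡ 3 (mod 25) write x = 3 + 25t. Substituting into x ≡ 3 (mod 8) gives 25t ≡ 0 (mod 8), and since 1⁻¹ ≡ 1 (mod 8), t ≡ 0. Hence x ≡ 3 + 25·0 = 3 (mod 200).
From x ≡ 3 (mod 200) write x = 3 + 200t. Substituting into x ≡ 7 (mod 37) gives 200t ≡ 4 (mod 37), and since 15⁻¹ ≡ 5 (mod 37), t ≡ 20. Hence x ≡ 3 + 200·20 = 4003 (mod 7400).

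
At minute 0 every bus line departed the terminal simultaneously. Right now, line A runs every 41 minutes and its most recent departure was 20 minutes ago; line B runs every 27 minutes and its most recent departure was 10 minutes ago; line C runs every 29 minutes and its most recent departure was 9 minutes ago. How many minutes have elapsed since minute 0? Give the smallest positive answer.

The moduli are pairwise coprime; N = 41·27·29 = 32103.
N/41 = 783; 783 ≡ 4 (mod 41); 4·31 ≡ 1, so inverse 31.
N/27 = 1189; 1189 ≡ 1 (mod 27), inverse 1.
N/29 = 1107; 1107 ≡ 5 (mod 29); 5·6 ≡ 1, so inverse 6.
t ≡ 20·783·31 + 10·1189·1 + 9·1107·6 = 557128.
557128 mod 32103 = 11377.

11377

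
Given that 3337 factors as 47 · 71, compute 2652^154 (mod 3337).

338

Mod 47: 2652 ≡ 20; by Fermat, exponent reduces to 154 mod 46 = 16; 20^16 ≡ 9 (mod 47).
Mod 71: 2652 ≡ 25; by Fermat, exponent reduces to 154 mod 70 = 14; 25^14 ≡ 54 (mod 71).
Combine by CRT: x ≡ 9 (mod 47), x ≡ 54 (mod 71) ⇒ x ≡ 338 (mod 3337).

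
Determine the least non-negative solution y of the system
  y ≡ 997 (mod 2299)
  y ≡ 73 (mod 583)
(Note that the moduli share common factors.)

gcd(2299, 583) = 11 and 11 | (73 − 997), so the pair is consistent; merging gives y ≡ 65369 (mod 121847), where 121847 = lcm(2299, 583).
The solution is unique modulo lcm(2299, 583) = 121847.

65369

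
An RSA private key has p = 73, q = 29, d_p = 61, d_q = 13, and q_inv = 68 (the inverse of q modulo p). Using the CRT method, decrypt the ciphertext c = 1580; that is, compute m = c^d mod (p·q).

1887

m₁ = c^(d_p) mod p: c ≡ 47 (mod 73), and 47^61 mod 73 = 62.
m₂ = c^(d_q) mod q: c ≡ 14 (mod 29), and 14^13 mod 29 = 2.
h = q_inv·(m₁ − m₂) mod p = 68·(62 − 2) mod 73 = 65.
m = m₂ + h·q = 2 + 65·29 = 1887.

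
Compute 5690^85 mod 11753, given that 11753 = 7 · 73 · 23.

Mod 7: 5690 ≡ 6; by Fermat, exponent reduces to 85 mod 6 = 1; 6^1 ≡ 6 (mod 7).
Mod 73: 5690 ≡ 69; by Fermat, exponent reduces to 85 mod 72 = 13; 69^13 ≡ 36 (mod 73).
Mod 23: 5690 ≡ 9; by Fermat, exponent reduces to 85 mod 22 = 19; 9^19 ≡ 13 (mod 23).
Combine by CRT: x ≡ 6 (mod 7), x ≡ 36 (mod 73), x ≡ 13 (mod 23) ⇒ x ≡ 3394 (mod 11753).

3394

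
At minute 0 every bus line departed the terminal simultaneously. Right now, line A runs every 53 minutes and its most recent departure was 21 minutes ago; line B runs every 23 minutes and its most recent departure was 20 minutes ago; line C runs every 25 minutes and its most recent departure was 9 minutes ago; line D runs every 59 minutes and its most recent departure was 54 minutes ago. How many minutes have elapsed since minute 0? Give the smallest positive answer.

26309

Combine the congruences pairwise.
From t ≡ 21 (mod 53) write t = 21 + 53s. Substituting into t ≡ 20 (mod 23) gives 53s ≡ 22 (mod 23), and since 7⁻¹ ≡ 10 (mod 23), s ≡ 13. Hence t ≡ 21 + 53·13 = 710 (mod 1219).
From t ≡ 710 (mod 1219) write t = 710 + 1219s. Substituting into t ≡ 9 (mod 25) gives 1219s ≡ 24 (mod 25), and since 19⁻¹ ≡ 4 (mod 25), s ≡ 21. Hence t ≡ 710 + 1219·21 = 26309 (mod 30475).
From t ≡ 26309 (mod 30475) write t = 26309 + 30475s. Substituting into t ≡ 54 (mod 59) gives 30475s ≡ 0 (mod 59), and since 31⁻¹ ≡ 40 (mod 59), s ≡ 0. Hence t ≡ 26309 + 30475·0 = 26309 (mod 1798025).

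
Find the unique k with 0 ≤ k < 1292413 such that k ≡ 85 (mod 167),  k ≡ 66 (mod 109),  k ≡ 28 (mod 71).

The moduli are pairwise coprime; N = 167·109·71 = 1292413.
N/167 = 7739; 7739 ≡ 57 (mod 167); 57·126 ≡ 1, so inverse 126.
N/109 = 11857; 11857 ≡ 85 (mod 109); 85·59 ≡ 1, so inverse 59.
N/71 = 18203; 18203 ≡ 27 (mod 71); 27·50 ≡ 1, so inverse 50.
k ≡ 85·7739·126 + 66·11857·59 + 28·18203·50 = 154540048.
154540048 mod 1292413 = 742901.

742901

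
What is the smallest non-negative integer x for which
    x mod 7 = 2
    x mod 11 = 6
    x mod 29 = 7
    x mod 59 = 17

79844

The moduli are pairwise coprime; N = 7·11·29·59 = 131747.
N/7 = 18821; 18821 ≡ 5 (mod 7); 5·3 ≡ 1, so inverse 3.
N/11 = 11977; 11977 ≡ 9 (mod 11); 9·5 ≡ 1, so inverse 5.
N/29 = 4543; 4543 ≡ 19 (mod 29); 19·26 ≡ 1, so inverse 26.
N/59 = 2233; 2233 ≡ 50 (mod 59); 50·13 ≡ 1, so inverse 13.
x ≡ 2·18821·3 + 6·11977·5 + 7·4543·26 + 17·2233·13 = 1792555.
1792555 mod 131747 = 79844.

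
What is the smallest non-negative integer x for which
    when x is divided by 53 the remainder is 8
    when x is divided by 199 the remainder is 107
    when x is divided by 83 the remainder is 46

754516

The moduli are pairwise coprime; N = 53·199·83 = 875401.
N/53 = 16517; 16517 ≡ 34 (mod 53); 34·39 ≡ 1, so inverse 39.
N/199 = 4399; 4399 ≡ 21 (mod 199); 21·19 ≡ 1, so inverse 19.
N/83 = 10547; 10547 ≡ 6 (mod 83); 6·14 ≡ 1, so inverse 14.
x ≡ 8·16517·39 + 107·4399·19 + 46·10547·14 = 20888739.
20888739 mod 875401 = 754516.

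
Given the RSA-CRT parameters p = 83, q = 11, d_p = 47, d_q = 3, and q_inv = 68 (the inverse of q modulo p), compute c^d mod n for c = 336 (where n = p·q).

29

m₁ = c^(d_p) mod p: c ≡ 4 (mod 83), and 4^47 mod 83 = 29.
m₂ = c^(d_q) mod q: c ≡ 6 (mod 11), and 6^3 mod 11 = 7.
h = q_inv·(m₁ − m₂) mod p = 68·(29 − 7) mod 83 = 2.
m = m₂ + h·q = 7 + 2·11 = 29.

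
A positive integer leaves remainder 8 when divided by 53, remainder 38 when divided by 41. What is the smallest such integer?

1227

From k ≡ 8 (mod 53) write k = 8 + 53t. Substituting into k ≡ 38 (mod 41) gives 53t ≡ 30 (mod 41), and since 12⁻¹ ≡ 24 (mod 41), t ≡ 23. Hence k ≡ 8 + 53·23 = 1227 (mod 2173).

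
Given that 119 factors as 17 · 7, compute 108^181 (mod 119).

24

Mod 17: 108 ≡ 6; by Fermat, exponent reduces to 181 mod 16 = 5; 6^5 ≡ 7 (mod 17).
Mod 7: 108 ≡ 3; by Fermat, exponent reduces to 181 mod 6 = 1; 3^1 ≡ 3 (mod 7).
Combine by CRT: x ≡ 7 (mod 17), x ≡ 3 (mod 7) ⇒ x ≡ 24 (mod 119).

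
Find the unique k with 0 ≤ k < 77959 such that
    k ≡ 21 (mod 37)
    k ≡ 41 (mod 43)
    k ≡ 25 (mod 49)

64068

Combine the congruences pairwise.
From k ≡ 21 (mod 37) write k = 21 + 37t. Substituting into k ≡ 41 (mod 43) gives 37t ≡ 20 (mod 43), and since 37⁻¹ ≡ 7 (mod 43), t ≡ 11. Hence k ≡ 21 + 37·11 = 428 (mod 1591).
From k ≡ 428 (mod 1591) write k = 428 + 1591t. Substituting into k ≡ 25 (mod 49) gives 1591t ≡ 38 (mod 49), and since 23⁻¹ ≡ 32 (mod 49), t ≡ 40. Hence k ≡ 428 + 1591·40 = 64068 (mod 77959).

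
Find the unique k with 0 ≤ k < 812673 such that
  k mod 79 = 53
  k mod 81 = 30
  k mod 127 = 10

Combine the congruences pairwise.
From k ≡ 53 (mod 79) write k = 53 + 79t. Substituting into k ≡ 30 (mod 81) gives 79t ≡ 58 (mod 81), and since 79⁻¹ ≡ 40 (mod 81), t ≡ 52. Hence k ≡ 53 + 79·52 = 4161 (mod 6399).
From k ≡ 4161 (mod 6399) write k = 4161 + 6399t. Substituting into k ≡ 10 (mod 127) gives 6399t ≡ 40 (mod 127), and since 49⁻¹ ≡ 70 (mod 127), t ≡ 6. Hence k ≡ 4161 + 6399·6 = 42555 (mod 812673).

42555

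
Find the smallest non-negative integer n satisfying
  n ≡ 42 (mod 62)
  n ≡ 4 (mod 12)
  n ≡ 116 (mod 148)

11512

gcd(62, 12) = 2 and 2 | (4 − 42), so the pair is consistent; merging gives n ≡ 352 (mod 372), where 372 = lcm(62, 12).
gcd(372, 148) = 4 and 4 | (116 − 352), so the pair is consistent; merging gives n ≡ 11512 (mod 13764), where 13764 = lcm(372, 148).
The solution is unique modulo lcm(62, 12, 148) = 13764.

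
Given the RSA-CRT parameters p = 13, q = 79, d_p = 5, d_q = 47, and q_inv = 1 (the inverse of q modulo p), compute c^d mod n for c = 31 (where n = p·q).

200

m₁ = c^(d_p) mod p: c ≡ 5 (mod 13), and 5^5 mod 13 = 5.
m₂ = c^(d_q) mod q: c ≡ 31 (mod 79), and 31^47 mod 79 = 42.
h = q_inv·(m₁ − m₂) mod p = 1·(5 − 42) mod 13 = 2.
m = m₂ + h·q = 42 + 2·79 = 200.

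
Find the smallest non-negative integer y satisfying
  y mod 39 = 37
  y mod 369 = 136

Combine the congruences pairwise.
gcd(39, 369) = 3 and 3 | (136 − 37), so the pair is consistent; merging gives y ≡ 505 (mod 4797), where 4797 = lcm(39, 369).
The solution is unique modulo lcm(39, 369) = 4797.

505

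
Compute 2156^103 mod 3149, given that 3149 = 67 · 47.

503

Mod 67: 2156 ≡ 12; by Fermat, exponent reduces to 103 mod 66 = 37; 12^37 ≡ 34 (mod 67).
Mod 47: 2156 ≡ 41; by Fermat, exponent reduces to 103 mod 46 = 11; 41^11 ≡ 33 (mod 47).
Combine by CRT: x ≡ 34 (mod 67), x ≡ 33 (mod 47) ⇒ x ≡ 503 (mod 3149).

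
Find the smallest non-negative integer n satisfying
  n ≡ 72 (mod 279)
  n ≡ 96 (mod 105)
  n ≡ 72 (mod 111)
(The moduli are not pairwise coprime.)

Combine the congruences pairwise.
gcd(279, 105) = 3 and 3 | (96 − 72), so the pair is consistent; merging gives n ≡ 3141 (mod 9765), where 9765 = lcm(279, 105).
gcd(9765, 111) = 3 and 3 | (72 − 3141), so the pair is consistent; merging gives n ≡ 237501 (mod 361305), where 361305 = lcm(9765, 111).
The solution is unique modulo lcm(279, 105, 111) = 361305.

237501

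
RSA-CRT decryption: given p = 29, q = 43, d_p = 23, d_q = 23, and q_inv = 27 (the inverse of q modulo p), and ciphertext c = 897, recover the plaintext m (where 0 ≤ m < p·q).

m₁ = c^(d_p) mod p: c ≡ 27 (mod 29), and 27^23 mod 29 = 19.
m₂ = c^(d_q) mod q: c ≡ 37 (mod 43), and 37^23 mod 43 = 7.
h = q_inv·(m₁ − m₂) mod p = 27·(19 − 7) mod 29 = 5.
m = m₂ + h·q = 7 + 5·43 = 222.

222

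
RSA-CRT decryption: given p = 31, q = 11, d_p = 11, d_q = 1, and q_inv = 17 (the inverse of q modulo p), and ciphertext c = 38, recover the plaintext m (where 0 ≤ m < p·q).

82

m₁ = c^(d_p) mod p: c ≡ 7 (mod 31), and 7^11 mod 31 = 20.
m₂ = c^(d_q) mod q: c ≡ 5 (mod 11), and 5^1 mod 11 = 5.
h = q_inv·(m₁ − m₂) mod p = 17·(20 − 5) mod 31 = 7.
m = m₂ + h·q = 5 + 7·11 = 82.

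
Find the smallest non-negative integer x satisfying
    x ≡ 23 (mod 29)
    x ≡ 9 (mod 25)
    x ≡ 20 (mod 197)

The moduli are pairwise coprime; N = 29·25·197 = 142825.
N/29 = 4925; 4925 ≡ 24 (mod 29); 24·23 ≡ 1, so inverse 23.
N/25 = 5713; 5713 ≡ 13 (mod 25); 13·2 ≡ 1, so inverse 2.
N/197 = 725; 725 ≡ 134 (mod 197); 134·25 ≡ 1, so inverse 25.
x ≡ 23·4925·23 + 9·5713·2 + 20·725·25 = 3070659.
3070659 mod 142825 = 71334.

71334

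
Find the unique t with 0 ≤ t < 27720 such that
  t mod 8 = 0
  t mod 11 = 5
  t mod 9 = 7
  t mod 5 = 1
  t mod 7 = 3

11896

The moduli are pairwise coprime; N = 8·11·9·5·7 = 27720.
N/8 = 3465; 3465 ≡ 1 (mod 8), inverse 1.
N/11 = 2520; 2520 ≡ 1 (mod 11), inverse 1.
N/9 = 3080; 3080 ≡ 2 (mod 9); 2·5 ≡ 1, so inverse 5.
N/5 = 5544; 5544 ≡ 4 (mod 5); 4·4 ≡ 1, so inverse 4.
N/7 = 3960; 3960 ≡ 5 (mod 7); 5·3 ≡ 1, so inverse 3.
t ≡ 0·3465·1 + 5·2520·1 + 7·3080·5 + 1·5544·4 + 3·3960·3 = 178216.
178216 mod 27720 = 11896.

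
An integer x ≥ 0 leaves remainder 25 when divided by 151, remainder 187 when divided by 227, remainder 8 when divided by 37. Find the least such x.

From x ≡ 25 (mod 151) write x = 25 + 151t. Substituting into x ≡ 187 (mod 227) gives 151t ≡ 162 (mod 227), and since 151⁻¹ ≡ 224 (mod 227), t ≡ 195. Hence x ≡ 25 + 151·195 = 29470 (mod 34277).
From x ≡ 29470 (mod 34277) write x = 29470 + 34277t. Substituting into x ≡ 8 (mod 37) gives 34277t ≡ 27 (mod 37), and since 15⁻¹ ≡ 5 (mod 37), t ≡ 24. Hence x ≡ 29470 + 34277·24 = 852118 (mod 1268249).

852118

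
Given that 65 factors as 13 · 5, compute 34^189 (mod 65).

Mod 13: 34 ≡ 8; by Fermat, exponent reduces to 189 mod 12 = 9; 8^9 ≡ 8 (mod 13).
Mod 5: 34 ≡ 4; by Fermat, exponent reduces to 189 mod 4 = 1; 4^1 ≡ 4 (mod 5).
Combine by CRT: x ≡ 8 (mod 13), x ≡ 4 (mod 5) ⇒ x ≡ 34 (mod 65).

34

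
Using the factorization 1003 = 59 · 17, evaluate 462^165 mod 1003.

566

Mod 59: 462 ≡ 49; by Fermat, exponent reduces to 165 mod 58 = 49; 49^49 ≡ 35 (mod 59).
Mod 17: 462 ≡ 3; by Fermat, exponent reduces to 165 mod 16 = 5; 3^5 ≡ 5 (mod 17).
Combine by CRT: x ≡ 35 (mod 59), x ≡ 5 (mod 17) ⇒ x ≡ 566 (mod 1003).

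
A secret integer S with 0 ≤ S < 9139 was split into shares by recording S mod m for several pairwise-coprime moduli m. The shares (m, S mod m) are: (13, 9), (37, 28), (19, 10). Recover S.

3506

The moduli are pairwise coprime; N = 13·37·19 = 9139.
N/13 = 703; 703 ≡ 1 (mod 13), inverse 1.
N/37 = 247; 247 ≡ 25 (mod 37); 25·3 ≡ 1, so inverse 3.
N/19 = 481; 481 ≡ 6 (mod 19); 6·16 ≡ 1, so inverse 16.
S ≡ 9·703·1 + 28·247·3 + 10·481·16 = 104035.
104035 mod 9139 = 3506.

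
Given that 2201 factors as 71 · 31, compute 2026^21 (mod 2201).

Mod 71: 2026 ≡ 38; 38^21 ≡ 57 (mod 71).
Mod 31: 2026 ≡ 11; 11^21 ≡ 27 (mod 31).
Combine by CRT: x ≡ 57 (mod 71), x ≡ 27 (mod 31) ⇒ x ≡ 554 (mod 2201).

554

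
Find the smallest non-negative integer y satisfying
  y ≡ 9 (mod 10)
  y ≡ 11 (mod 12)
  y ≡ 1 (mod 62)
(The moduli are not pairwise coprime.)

1799

gcd(10, 12) = 2 and 2 | (11 − 9), so the pair is consistent; merging gives y ≡ 59 (mod 60), where 60 = lcm(10, 12).
gcd(60, 62) = 2 and 2 | (1 − 59), so the pair is consistent; merging gives y ≡ 1799 (mod 1860), where 1860 = lcm(60, 62).
The solution is unique modulo lcm(10, 12, 62) = 1860.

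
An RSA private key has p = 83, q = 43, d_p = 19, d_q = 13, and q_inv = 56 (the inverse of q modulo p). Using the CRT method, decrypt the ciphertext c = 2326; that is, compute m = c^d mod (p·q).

226

m₁ = c^(d_p) mod p: c ≡ 2 (mod 83), and 2^19 mod 83 = 60.
m₂ = c^(d_q) mod q: c ≡ 4 (mod 43), and 4^13 mod 43 = 11.
h = q_inv·(m₁ − m₂) mod p = 56·(60 − 11) mod 83 = 5.
m = m₂ + h·q = 11 + 5·43 = 226.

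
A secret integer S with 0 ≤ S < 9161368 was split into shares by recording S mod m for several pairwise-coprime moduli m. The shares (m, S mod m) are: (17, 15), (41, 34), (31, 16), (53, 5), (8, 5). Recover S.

The moduli are pairwise coprime; N = 17·41·31·53·8 = 9161368.
N/17 = 538904; 538904 ≡ 4 (mod 17); 4·13 ≡ 1, so inverse 13.
N/41 = 223448; 223448 ≡ 39 (mod 41); 39·20 ≡ 1, so inverse 20.
N/31 = 295528; 295528 ≡ 5 (mod 31); 5·25 ≡ 1, so inverse 25.
N/53 = 172856; 172856 ≡ 23 (mod 53); 23·30 ≡ 1, so inverse 30.
N/8 = 1145171; 1145171 ≡ 3 (mod 8); 3·3 ≡ 1, so inverse 3.
S ≡ 15·538904·13 + 34·223448·20 + 16·295528·25 + 5·172856·30 + 5·1145171·3 = 418348085.
418348085 mod 9161368 = 6086525.

6086525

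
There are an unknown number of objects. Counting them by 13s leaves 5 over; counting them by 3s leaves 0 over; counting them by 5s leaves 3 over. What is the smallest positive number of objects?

18

The moduli are pairwise coprime; M = 13·3·5 = 195.
M/13 = 15; 15 ≡ 2 (mod 13); 2·7 ≡ 1, so inverse 7.
M/3 = 65; 65 ≡ 2 (mod 3); 2·2 ≡ 1, so inverse 2.
M/5 = 39; 39 ≡ 4 (mod 5); 4·4 ≡ 1, so inverse 4.
N ≡ 5·15·7 + 0·65·2 + 3·39·4 = 993.
993 mod 195 = 18.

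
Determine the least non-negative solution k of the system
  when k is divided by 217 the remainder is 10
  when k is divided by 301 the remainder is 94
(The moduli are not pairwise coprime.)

9124

gcd(217, 301) = 7 and 7 | (94 − 10), so the pair is consistent; merging gives k ≡ 9124 (mod 9331), where 9331 = lcm(217, 301).
The solution is unique modulo lcm(217, 301) = 9331.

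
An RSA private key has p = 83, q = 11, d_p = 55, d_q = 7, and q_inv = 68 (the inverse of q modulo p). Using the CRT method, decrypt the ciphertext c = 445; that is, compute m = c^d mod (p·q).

m₁ = c^(d_p) mod p: c ≡ 30 (mod 83), and 30^55 mod 83 = 64.
m₂ = c^(d_q) mod q: c ≡ 5 (mod 11), and 5^7 mod 11 = 3.
h = q_inv·(m₁ − m₂) mod p = 68·(64 − 3) mod 83 = 81.
m = m₂ + h·q = 3 + 81·11 = 894.

894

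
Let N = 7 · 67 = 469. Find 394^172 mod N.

149

Mod 7: 394 ≡ 2; by Fermat, exponent reduces to 172 mod 6 = 4; 2^4 ≡ 2 (mod 7).
Mod 67: 394 ≡ 59; by Fermat, exponent reduces to 172 mod 66 = 40; 59^40 ≡ 15 (mod 67).
Combine by CRT: x ≡ 2 (mod 7), x ≡ 15 (mod 67) ⇒ x ≡ 149 (mod 469).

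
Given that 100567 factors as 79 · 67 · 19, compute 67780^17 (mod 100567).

Mod 79: 67780 ≡ 77; 77^17 ≡ 68 (mod 79).
Mod 67: 67780 ≡ 43; 43^17 ≡ 52 (mod 67).
Mod 19: 67780 ≡ 7; 7^17 ≡ 11 (mod 19).
Combine by CRT: x ≡ 68 (mod 79), x ≡ 52 (mod 67), x ≡ 11 (mod 19) ⇒ x ≡ 81122 (mod 100567).

81122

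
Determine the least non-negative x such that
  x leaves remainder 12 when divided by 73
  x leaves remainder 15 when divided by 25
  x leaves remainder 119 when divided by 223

217990

The moduli are pairwise coprime; N = 73·25·223 = 406975.
N/73 = 5575; 5575 ≡ 27 (mod 73); 27·46 ≡ 1, so inverse 46.
N/25 = 16279; 16279 ≡ 4 (mod 25); 4·19 ≡ 1, so inverse 19.
N/223 = 1825; 1825 ≡ 41 (mod 223); 41·136 ≡ 1, so inverse 136.
x ≡ 12·5575·46 + 15·16279·19 + 119·1825·136 = 37252715.
37252715 mod 406975 = 217990.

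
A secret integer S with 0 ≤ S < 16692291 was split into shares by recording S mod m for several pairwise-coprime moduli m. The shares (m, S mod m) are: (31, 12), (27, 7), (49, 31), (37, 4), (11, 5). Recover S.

13846255

From S ≡ 12 (mod 31) write S = 12 + 31t. Substituting into S ≡ 7 (mod 27) gives 31t ≡ 22 (mod 27), and since 4⁻¹ ≡ 7 (mod 27), t ≡ 19. Hence S ≡ 12 + 31·19 = 601 (mod 837).
From S ≡ 601 (mod 837) write S = 601 + 837t. Substituting into S ≡ 31 (mod 49) gives 837t ≡ 18 (mod 49), and since 4⁻¹ ≡ 37 (mod 49), t ≡ 29. Hence S ≡ 601 + 837·29 = 24874 (mod 41013).
From S ≡ 24874 (mod 41013) write S = 24874 + 41013t. Substituting into S ≡ 4 (mod 37) gives 41013t ≡ 31 (mod 37), and since 17⁻¹ ≡ 24 (mod 37), t ≡ 4. Hence S ≡ 24874 + 41013·4 = 188926 (mod 1517481).
From S ≡ 188926 (mod 1517481) write S = 188926 + 1517481t. Substituting into S ≡ 5 (mod 11) gives 1517481t ≡ 4 (mod 11), and since 9⁻¹ ≡ 5 (mod 11), t ≡ 9. Hence S ≡ 188926 + 1517481·9 = 13846255 (mod 16692291).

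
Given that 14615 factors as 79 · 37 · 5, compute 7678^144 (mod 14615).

10176

Mod 79: 7678 ≡ 15; by Fermat, exponent reduces to 144 mod 78 = 66; 15^66 ≡ 64 (mod 79).
Mod 37: 7678 ≡ 19; since 36 | 144, by Fermat 19^144 ≡ 1 (mod 37).
Mod 5: 7678 ≡ 3; since 4 | 144, by Fermat 3^144 ≡ 1 (mod 5).
Combine by CRT: x ≡ 64 (mod 79), x ≡ 1 (mod 37), x ≡ 1 (mod 5) ⇒ x ≡ 10176 (mod 14615).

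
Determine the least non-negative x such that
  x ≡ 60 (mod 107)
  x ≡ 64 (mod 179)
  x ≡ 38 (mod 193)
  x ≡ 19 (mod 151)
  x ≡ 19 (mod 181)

9725681707

The moduli are pairwise coprime; N = 107·179·193·151·181 = 101029834099.
N/107 = 944204057; 944204057 ≡ 105 (mod 107); 105·53 ≡ 1, so inverse 53.
N/179 = 564412481; 564412481 ≡ 63 (mod 179); 63·54 ≡ 1, so inverse 54.
N/193 = 523470643; 523470643 ≡ 24 (mod 193); 24·185 ≡ 1, so inverse 185.
N/151 = 669071749; 669071749 ≡ 111 (mod 151); 111·117 ≡ 1, so inverse 117.
N/181 = 558175879; 558175879 ≡ 115 (mod 181); 115·85 ≡ 1, so inverse 85.
x ≡ 60·944204057·53 + 64·564412481·54 + 38·523470643·185 + 19·669071749·117 + 19·558175879·85 = 11021977598498.
11021977598498 mod 101029834099 = 9725681707.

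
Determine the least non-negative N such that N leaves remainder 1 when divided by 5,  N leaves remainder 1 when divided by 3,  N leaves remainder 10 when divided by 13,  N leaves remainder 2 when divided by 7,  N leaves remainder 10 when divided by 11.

10306

Combine the congruences pairwise.
From N ≡ 1 (mod 5) write N = 1 + 5t. Substituting into N ≡ 1 (mod 3) gives 5t ≡ 0 (mod 3), and since 2⁻¹ ≡ 2 (mod 3), t ≡ 0. Hence N ≡ 1 + 5·0 = 1 (mod 15).
From N ≡ 1 (mod 15) write N = 1 + 15t. Substituting into N ≡ 10 (mod 13) gives 15t ≡ 9 (mod 13), and since 2⁻¹ ≡ 7 (mod 13), t ≡ 11. Hence N ≡ 1 + 15·11 = 166 (mod 195).
From N ≡ 166 (mod 195) write N = 166 + 195t. Substituting into N ≡ 2 (mod 7) gives 195t ≡ 4 (mod 7), and since 6⁻¹ ≡ 6 (mod 7), t ≡ 3. Hence N ≡ 166 + 195·3 = 751 (mod 1365).
From N ≡ 751 (mod 1365) write N = 751 + 1365t. Substituting into N ≡ 10 (mod 11) gives 1365t ≡ 7 (mod 11), and since 1⁻¹ ≡ 1 (mod 11), t ≡ 7. Hence N ≡ 751 + 1365·7 = 10306 (mod 15015).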